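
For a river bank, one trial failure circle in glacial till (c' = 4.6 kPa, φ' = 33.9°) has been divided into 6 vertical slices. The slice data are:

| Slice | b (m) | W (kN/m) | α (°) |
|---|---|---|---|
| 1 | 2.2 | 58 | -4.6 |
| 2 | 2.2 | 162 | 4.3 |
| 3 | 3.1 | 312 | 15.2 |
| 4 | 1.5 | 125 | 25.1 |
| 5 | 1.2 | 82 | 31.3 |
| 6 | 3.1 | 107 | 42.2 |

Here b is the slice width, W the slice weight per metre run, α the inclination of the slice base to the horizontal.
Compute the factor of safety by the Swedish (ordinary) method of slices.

Ordinary method of slices: FS = Σ[c'·Δl_i + (W_i cosα_i)·tanφ'] / Σ W_i sinα_i, with Δl_i = b_i / cosα_i.
Slice 1: Δl = 2.2/cos(-4.6°) = 2.207 m; N'_1 = 58·cos(-4.6°) = 57.8; c'Δl = 10.15; W sinα = -4.7
Slice 2: Δl = 2.2/cos4.3° = 2.206 m; N'_2 = 162·cos4.3° = 161.5; c'Δl = 10.15; W sinα = 12.1
Slice 3: Δl = 3.1/cos15.2° = 3.212 m; N'_3 = 312·cos15.2° = 301.1; c'Δl = 14.78; W sinα = 81.8
Slice 4: Δl = 1.5/cos25.1° = 1.656 m; N'_4 = 125·cos25.1° = 113.2; c'Δl = 7.62; W sinα = 53.0
Slice 5: Δl = 1.2/cos31.3° = 1.404 m; N'_5 = 82·cos31.3° = 70.1; c'Δl = 6.46; W sinα = 42.6
Slice 6: Δl = 3.1/cos42.2° = 4.185 m; N'_6 = 107·cos42.2° = 79.3; c'Δl = 19.25; W sinα = 71.9
Σc'Δl = 68.4 kN/m; ΣN' = 783.0 kN/m; ΣW sinα = 256.8 kN/m
Resisting = 68.4 + 783.0·tan33.9° = 68.4 + 526.1 = 594.5 kN/m
FS = 594.5 / 256.8 = 2.315

FS = 2.32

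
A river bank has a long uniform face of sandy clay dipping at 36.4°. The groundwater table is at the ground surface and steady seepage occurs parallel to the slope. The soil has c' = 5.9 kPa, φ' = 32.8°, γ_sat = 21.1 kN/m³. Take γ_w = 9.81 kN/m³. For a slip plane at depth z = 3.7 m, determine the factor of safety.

FS = 0.63

With seepage parallel to the slope and the water table at the surface, the effective normal stress on the slip plane uses the buoyant unit weight γ' = γ_sat − γ_w while the driving shear stress uses γ_sat:
FS = [c' + γ' z cos²β tanφ'] / [γ_sat z sinβ cosβ]
γ' = 21.1 − 9.81 = 11.29 kN/m³
Numerator = 5.9 + 11.29·3.7·cos²36.4°·tan32.8° = 5.9 + 11.29·3.7·0.6479·0.6445 = 23.341 kPa
Denominator = 21.1·3.7·sin36.4°·cos36.4° = 21.1·3.7·0.5934·0.8049 = 37.289 kPa
FS = 23.341 / 37.289 = 0.626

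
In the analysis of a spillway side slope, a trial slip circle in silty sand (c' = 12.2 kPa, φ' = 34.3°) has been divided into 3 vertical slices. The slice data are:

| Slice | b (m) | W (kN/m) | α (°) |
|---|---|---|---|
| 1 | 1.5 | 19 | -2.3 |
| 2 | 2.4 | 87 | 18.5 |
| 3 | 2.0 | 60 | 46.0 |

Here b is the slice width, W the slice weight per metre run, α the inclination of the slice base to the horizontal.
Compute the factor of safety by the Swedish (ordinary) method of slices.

Ordinary method of slices: FS = Σ[c'·Δl_i + (W_i cosα_i)·tanφ'] / Σ W_i sinα_i, with Δl_i = b_i / cosα_i.
Slice 1: Δl = 1.5/cos(-2.3°) = 1.501 m; N'_1 = 19·cos(-2.3°) = 19.0; c'Δl = 18.31; W sinα = -0.8
Slice 2: Δl = 2.4/cos18.5° = 2.531 m; N'_2 = 87·cos18.5° = 82.5; c'Δl = 30.88; W sinα = 27.6
Slice 3: Δl = 2.0/cos46.0° = 2.879 m; N'_3 = 60·cos46.0° = 41.7; c'Δl = 35.13; W sinα = 43.2
Σc'Δl = 84.3 kN/m; ΣN' = 143.2 kN/m; ΣW sinα = 70.0 kN/m
Resisting = 84.3 + 143.2·tan34.3° = 84.3 + 97.7 = 182.0 kN/m
FS = 182.0 / 70.0 = 2.600

FS = 2.60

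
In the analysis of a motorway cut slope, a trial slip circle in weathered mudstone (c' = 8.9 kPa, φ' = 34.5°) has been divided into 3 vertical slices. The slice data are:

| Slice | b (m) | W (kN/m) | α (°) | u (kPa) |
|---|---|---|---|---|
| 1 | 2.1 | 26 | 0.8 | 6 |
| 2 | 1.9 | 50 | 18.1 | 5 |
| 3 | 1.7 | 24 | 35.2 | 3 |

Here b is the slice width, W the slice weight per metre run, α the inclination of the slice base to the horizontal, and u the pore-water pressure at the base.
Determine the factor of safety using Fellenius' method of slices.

FS = 3.34

Ordinary method of slices: FS = Σ[c'·Δl_i + (W_i cosα_i − u_i·Δl_i)·tanφ'] / Σ W_i sinα_i, with Δl_i = b_i / cosα_i.
Slice 1: Δl = 2.1/cos0.8° = 2.100 m; N'_1 = 26·cos0.8° − 6·2.100 = 13.4; c'Δl = 18.69; W sinα = 0.4
Slice 2: Δl = 1.9/cos18.1° = 1.999 m; N'_2 = 50·cos18.1° − 5·1.999 = 37.5; c'Δl = 17.79; W sinα = 15.5
Slice 3: Δl = 1.7/cos35.2° = 2.080 m; N'_3 = 24·cos35.2° − 3·2.080 = 13.4; c'Δl = 18.52; W sinα = 13.8
Σc'Δl = 55.0 kN/m; ΣN' = 64.3 kN/m; ΣW sinα = 29.7 kN/m
Resisting = 55.0 + 64.3·tan34.5° = 55.0 + 44.2 = 99.2 kN/m
FS = 99.2 / 29.7 = 3.336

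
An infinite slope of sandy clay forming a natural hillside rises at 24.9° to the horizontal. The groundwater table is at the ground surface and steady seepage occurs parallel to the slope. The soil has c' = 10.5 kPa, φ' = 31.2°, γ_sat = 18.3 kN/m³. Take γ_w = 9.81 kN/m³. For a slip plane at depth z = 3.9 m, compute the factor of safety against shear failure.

FS = 0.99

With seepage parallel to the slope and the water table at the surface, the effective normal stress on the slip plane uses the buoyant unit weight γ' = γ_sat − γ_w while the driving shear stress uses γ_sat:
FS = [c' + γ' z cos²β tanφ'] / [γ_sat z sinβ cosβ]
γ' = 18.3 − 9.81 = 8.49 kN/m³
Numerator = 10.5 + 8.49·3.9·cos²24.9°·tan31.2° = 10.5 + 8.49·3.9·0.8227·0.6056 = 26.998 kPa
Denominator = 18.3·3.9·sin24.9°·cos24.9° = 18.3·3.9·0.4210·0.9070 = 27.256 kPa
FS = 26.998 / 27.256 = 0.991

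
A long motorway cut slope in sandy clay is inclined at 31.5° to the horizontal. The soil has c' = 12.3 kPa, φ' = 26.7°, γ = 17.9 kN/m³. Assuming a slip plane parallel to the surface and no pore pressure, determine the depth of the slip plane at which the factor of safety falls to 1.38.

z = 2.76 m

Setting FS = 1.38 in FS = [c' + γz cos²β tanφ'] / [γz sinβ cosβ] and solving for z:
z = c' / [γ cosβ (FS·sinβ − cosβ·tanφ')]
  = 12.3 / [17.9·cos31.5°·(1.38·sin31.5° − cos31.5°·tan26.7°)]
  = 12.3 / [17.9·0.8526·(1.38·0.5225 − 0.8526·0.5029)]
  = 12.3 / 4.4599 = 2.758 m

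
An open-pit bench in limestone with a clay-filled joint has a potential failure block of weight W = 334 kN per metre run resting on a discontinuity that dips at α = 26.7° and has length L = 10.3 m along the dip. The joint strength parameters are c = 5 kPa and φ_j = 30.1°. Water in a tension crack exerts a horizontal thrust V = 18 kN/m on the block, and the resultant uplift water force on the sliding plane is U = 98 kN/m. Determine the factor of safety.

FS = 0.98

Resolving the block weight along and normal to the plane and applying the Mohr–Coulomb strength on the joint:
N' = W cosα − U − V sinα = 334·cos26.7° − 98 − 18·sin26.7° = 192.3 kN/m
Driving force T = W sinα + V cosα = 334·sin26.7° + 18·cos26.7° = 166.2 kN/m
Resisting force R = c·L + N'·tanφ_j = 5·10.3 + 192.3·tan30.1° = 51.5 + 111.5 = 163.0 kN/m
FS = R / T = 163.0 / 166.2 = 0.981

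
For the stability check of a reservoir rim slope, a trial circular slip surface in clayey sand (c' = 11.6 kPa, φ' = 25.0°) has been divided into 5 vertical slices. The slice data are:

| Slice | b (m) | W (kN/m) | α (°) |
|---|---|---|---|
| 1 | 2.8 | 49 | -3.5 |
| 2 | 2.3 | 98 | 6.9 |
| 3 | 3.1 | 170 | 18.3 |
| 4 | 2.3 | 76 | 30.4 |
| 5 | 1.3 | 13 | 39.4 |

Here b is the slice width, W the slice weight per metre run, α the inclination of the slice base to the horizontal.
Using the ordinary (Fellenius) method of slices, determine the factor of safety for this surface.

FS = 3.00

Ordinary method of slices: FS = Σ[c'·Δl_i + (W_i cosα_i)·tanφ'] / Σ W_i sinα_i, with Δl_i = b_i / cosα_i.
Slice 1: Δl = 2.8/cos(-3.5°) = 2.805 m; N'_1 = 49·cos(-3.5°) = 48.9; c'Δl = 32.54; W sinα = -3.0
Slice 2: Δl = 2.3/cos6.9° = 2.317 m; N'_2 = 98·cos6.9° = 97.3; c'Δl = 26.87; W sinα = 11.8
Slice 3: Δl = 3.1/cos18.3° = 3.265 m; N'_3 = 170·cos18.3° = 161.4; c'Δl = 37.88; W sinα = 53.4
Slice 4: Δl = 2.3/cos30.4° = 2.667 m; N'_4 = 76·cos30.4° = 65.6; c'Δl = 30.93; W sinα = 38.5
Slice 5: Δl = 1.3/cos39.4° = 1.682 m; N'_5 = 13·cos39.4° = 10.0; c'Δl = 19.52; W sinα = 8.3
Σc'Δl = 147.7 kN/m; ΣN' = 383.2 kN/m; ΣW sinα = 108.9 kN/m
Resisting = 147.7 + 383.2·tan25.0° = 147.7 + 178.7 = 326.4 kN/m
FS = 326.4 / 108.9 = 2.998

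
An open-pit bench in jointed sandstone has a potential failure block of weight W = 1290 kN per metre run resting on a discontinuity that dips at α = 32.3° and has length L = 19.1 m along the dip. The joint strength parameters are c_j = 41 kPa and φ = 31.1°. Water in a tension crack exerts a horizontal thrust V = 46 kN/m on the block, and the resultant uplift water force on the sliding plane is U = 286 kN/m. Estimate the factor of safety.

Resolving the block weight along and normal to the plane and applying the Mohr–Coulomb strength on the joint:
N' = W cosα − U − V sinα = 1290·cos32.3° − 286 − 46·sin32.3° = 779.8 kN/m
Driving force T = W sinα + V cosα = 1290·sin32.3° + 46·cos32.3° = 728.2 kN/m
Resisting force R = c_j·L + N'·tanφ = 41·19.1 + 779.8·tan31.1° = 783.1 + 470.4 = 1253.5 kN/m
FS = R / T = 1253.5 / 728.2 = 1.721

FS = 1.72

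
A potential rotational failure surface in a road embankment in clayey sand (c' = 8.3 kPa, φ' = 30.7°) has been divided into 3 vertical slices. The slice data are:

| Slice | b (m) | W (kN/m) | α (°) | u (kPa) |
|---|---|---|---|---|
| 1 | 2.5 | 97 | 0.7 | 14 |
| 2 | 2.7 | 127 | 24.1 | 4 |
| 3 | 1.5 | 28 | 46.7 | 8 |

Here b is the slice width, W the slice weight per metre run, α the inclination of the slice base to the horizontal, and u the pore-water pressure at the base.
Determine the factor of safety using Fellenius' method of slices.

Ordinary method of slices: FS = Σ[c'·Δl_i + (W_i cosα_i − u_i·Δl_i)·tanφ'] / Σ W_i sinα_i, with Δl_i = b_i / cosα_i.
Slice 1: Δl = 2.5/cos0.7° = 2.500 m; N'_1 = 97·cos0.7° − 14·2.500 = 62.0; c'Δl = 20.75; W sinα = 1.2
Slice 2: Δl = 2.7/cos24.1° = 2.958 m; N'_2 = 127·cos24.1° − 4·2.958 = 104.1; c'Δl = 24.55; W sinα = 51.9
Slice 3: Δl = 1.5/cos46.7° = 2.187 m; N'_3 = 28·cos46.7° − 8·2.187 = 1.7; c'Δl = 18.15; W sinα = 20.4
Σc'Δl = 63.5 kN/m; ΣN' = 167.8 kN/m; ΣW sinα = 73.4 kN/m
Resisting = 63.5 + 167.8·tan30.7° = 63.5 + 99.6 = 163.1 kN/m
FS = 163.1 / 73.4 = 2.221

FS = 2.22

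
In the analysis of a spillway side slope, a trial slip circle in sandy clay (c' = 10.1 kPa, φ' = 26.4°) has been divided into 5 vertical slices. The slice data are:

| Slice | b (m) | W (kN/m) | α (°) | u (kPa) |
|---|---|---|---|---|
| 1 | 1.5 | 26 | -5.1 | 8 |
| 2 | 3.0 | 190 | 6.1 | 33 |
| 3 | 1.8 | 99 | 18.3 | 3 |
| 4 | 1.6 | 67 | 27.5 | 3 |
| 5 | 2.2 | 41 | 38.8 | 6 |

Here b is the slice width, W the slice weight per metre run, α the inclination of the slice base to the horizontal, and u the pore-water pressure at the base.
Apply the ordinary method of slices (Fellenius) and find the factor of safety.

FS = 2.28

Ordinary method of slices: FS = Σ[c'·Δl_i + (W_i cosα_i − u_i·Δl_i)·tanφ'] / Σ W_i sinα_i, with Δl_i = b_i / cosα_i.
Slice 1: Δl = 1.5/cos(-5.1°) = 1.506 m; N'_1 = 26·cos(-5.1°) − 8·1.506 = 13.8; c'Δl = 15.21; W sinα = -2.3
Slice 2: Δl = 3.0/cos6.1° = 3.017 m; N'_2 = 190·cos6.1° − 33·3.017 = 89.4; c'Δl = 30.47; W sinα = 20.2
Slice 3: Δl = 1.8/cos18.3° = 1.896 m; N'_3 = 99·cos18.3° − 3·1.896 = 88.3; c'Δl = 19.15; W sinα = 31.1
Slice 4: Δl = 1.6/cos27.5° = 1.804 m; N'_4 = 67·cos27.5° − 3·1.804 = 54.0; c'Δl = 18.22; W sinα = 30.9
Slice 5: Δl = 2.2/cos38.8° = 2.823 m; N'_5 = 41·cos38.8° − 6·2.823 = 15.0; c'Δl = 28.51; W sinα = 25.7
Σc'Δl = 111.6 kN/m; ΣN' = 260.5 kN/m; ΣW sinα = 105.6 kN/m
Resisting = 111.6 + 260.5·tan26.4° = 111.6 + 129.3 = 240.9 kN/m
FS = 240.9 / 105.6 = 2.281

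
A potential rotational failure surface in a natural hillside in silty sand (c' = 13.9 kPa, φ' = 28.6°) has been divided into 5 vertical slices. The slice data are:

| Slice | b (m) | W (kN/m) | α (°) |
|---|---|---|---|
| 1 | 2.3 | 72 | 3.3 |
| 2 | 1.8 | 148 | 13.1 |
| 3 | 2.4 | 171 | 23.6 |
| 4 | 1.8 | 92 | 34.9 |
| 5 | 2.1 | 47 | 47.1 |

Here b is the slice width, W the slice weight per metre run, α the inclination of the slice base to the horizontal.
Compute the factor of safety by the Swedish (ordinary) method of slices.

Ordinary method of slices: FS = Σ[c'·Δl_i + (W_i cosα_i)·tanφ'] / Σ W_i sinα_i, with Δl_i = b_i / cosα_i.
Slice 1: Δl = 2.3/cos3.3° = 2.304 m; N'_1 = 72·cos3.3° = 71.9; c'Δl = 32.02; W sinα = 4.1
Slice 2: Δl = 1.8/cos13.1° = 1.848 m; N'_2 = 148·cos13.1° = 144.1; c'Δl = 25.69; W sinα = 33.5
Slice 3: Δl = 2.4/cos23.6° = 2.619 m; N'_3 = 171·cos23.6° = 156.7; c'Δl = 36.40; W sinα = 68.5
Slice 4: Δl = 1.8/cos34.9° = 2.195 m; N'_4 = 92·cos34.9° = 75.5; c'Δl = 30.51; W sinα = 52.6
Slice 5: Δl = 2.1/cos47.1° = 3.085 m; N'_5 = 47·cos47.1° = 32.0; c'Δl = 42.88; W sinα = 34.4
Σc'Δl = 167.5 kN/m; ΣN' = 480.2 kN/m; ΣW sinα = 193.2 kN/m
Resisting = 167.5 + 480.2·tan28.6° = 167.5 + 261.8 = 429.3 kN/m
FS = 429.3 / 193.2 = 2.222

FS = 2.22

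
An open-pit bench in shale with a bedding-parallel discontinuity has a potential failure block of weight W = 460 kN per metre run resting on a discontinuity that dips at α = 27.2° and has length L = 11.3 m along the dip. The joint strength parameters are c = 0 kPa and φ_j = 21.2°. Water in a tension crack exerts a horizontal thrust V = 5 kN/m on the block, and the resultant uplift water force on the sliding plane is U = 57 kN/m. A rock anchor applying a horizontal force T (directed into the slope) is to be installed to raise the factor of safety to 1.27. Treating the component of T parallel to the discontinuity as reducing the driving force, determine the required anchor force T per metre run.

Resolving forces along and normal to the sliding plane, with the horizontal anchor force T adding T·sinα to the effective normal force and T·cosα acting up the plane against the driving force:
FS = [cL + (W cosα − U − V sinα + T sinα) tanφ_j] / [W sinα + V cosα − T cosα]
Without the anchor: N' = 349.8 kN/m, driving T_d = 214.7 kN/m, resisting R = 0·11.3 + 349.8·tan21.2° = 135.7 kN/m, FS = 0.63.
Setting FS = 1.27 and solving for T:
1.27·(214.7 − T cos27.2°) = 135.7 + T sin27.2°·tan21.2°
T·(sin27.2°·tan21.2° + 1.27·cos27.2°) = 1.27·214.7 − 135.7
T·(0.4571·0.3879 + 1.27·0.8894) = 272.7 − 135.7 = 137.0
T·1.3069 = 137.0
T = 104.8 kN/m

T = 105 kN/m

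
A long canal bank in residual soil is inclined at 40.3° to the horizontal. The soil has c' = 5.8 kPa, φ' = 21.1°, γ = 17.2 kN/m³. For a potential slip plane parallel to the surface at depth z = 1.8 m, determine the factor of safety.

For an infinite slope with a slip plane parallel to the surface (no pore pressure): FS = [c' + γz cos²β tanφ'] / [γz sinβ cosβ].
γz = 17.2·1.8 = 30.96 kN/m²
Numerator = 5.8 + 30.96·cos²40.3°·tan21.1° = 5.8 + 30.96·0.5817·0.3859 = 12.749 kPa
Denominator = 30.96·sin40.3°·cos40.3° = 30.96·0.6468·0.7627 = 15.272 kPa
FS = 12.749 / 15.272 = 0.835

FS = 0.83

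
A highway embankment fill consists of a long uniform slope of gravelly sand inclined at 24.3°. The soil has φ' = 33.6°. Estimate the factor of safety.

FS = 1.47

For a dry cohesionless infinite slope the factor of safety is FS = tanφ' / tanβ.
FS = tan33.6° / tan24.3° = 0.6644 / 0.4515 = 1.471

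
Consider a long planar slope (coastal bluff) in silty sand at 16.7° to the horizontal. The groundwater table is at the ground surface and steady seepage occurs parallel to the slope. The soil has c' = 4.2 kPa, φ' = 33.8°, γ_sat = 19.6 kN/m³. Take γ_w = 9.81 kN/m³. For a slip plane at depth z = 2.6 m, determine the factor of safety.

With seepage parallel to the slope and the water table at the surface, the effective normal stress on the slip plane uses the buoyant unit weight γ' = γ_sat − γ_w while the driving shear stress uses γ_sat:
FS = [c' + γ' z cos²β tanφ'] / [γ_sat z sinβ cosβ]
γ' = 19.6 − 9.81 = 9.79 kN/m³
Numerator = 4.2 + 9.79·2.6·cos²16.7°·tan33.8° = 4.2 + 9.79·2.6·0.9174·0.6694 = 19.833 kPa
Denominator = 19.6·2.6·sin16.7°·cos16.7° = 19.6·2.6·0.2874·0.9578 = 14.026 kPa
FS = 19.833 / 14.026 = 1.414

FS = 1.41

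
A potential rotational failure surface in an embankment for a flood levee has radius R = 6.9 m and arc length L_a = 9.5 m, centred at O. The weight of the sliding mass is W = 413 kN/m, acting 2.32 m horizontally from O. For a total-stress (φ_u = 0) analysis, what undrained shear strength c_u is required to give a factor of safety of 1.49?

FS = c_u·L_a·R / (W·d), so c_u = FS·W·d / (L_a·R).
c_u = 1.49·413·2.32 / (9.50·6.9) = 1427.7 / 65.55 = 21.78 kPa

c_u = 21.8 kPa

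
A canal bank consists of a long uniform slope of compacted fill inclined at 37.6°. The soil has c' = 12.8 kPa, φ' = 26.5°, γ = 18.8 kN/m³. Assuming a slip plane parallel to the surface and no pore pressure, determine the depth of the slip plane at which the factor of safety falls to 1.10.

Setting FS = 1.10 in FS = [c' + γz cos²β tanφ'] / [γz sinβ cosβ] and solving for z:
z = c' / [γ cosβ (FS·sinβ − cosβ·tanφ')]
  = 12.8 / [18.8·cos37.6°·(1.10·sin37.6° − cos37.6°·tan26.5°)]
  = 12.8 / [18.8·0.7923·(1.10·0.6101 − 0.7923·0.4986)]
  = 12.8 / 4.1131 = 3.112 m

z = 3.11 m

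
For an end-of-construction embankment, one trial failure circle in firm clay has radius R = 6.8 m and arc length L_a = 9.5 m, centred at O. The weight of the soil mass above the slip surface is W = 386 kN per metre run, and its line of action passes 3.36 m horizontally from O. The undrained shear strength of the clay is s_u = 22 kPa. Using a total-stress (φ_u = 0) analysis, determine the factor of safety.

Taking moments about the centre O, the resisting moment is provided by the undrained shear strength acting along the arc:
M_R = s_u·L_a·R = 22·9.50·6.8 = 1421.2 kN·m/m
M_D = W·d = 386·3.36 = 1297.0 kN·m/m
FS = M_R / M_D = 1421.2 / 1297.0 = 1.096

FS = 1.10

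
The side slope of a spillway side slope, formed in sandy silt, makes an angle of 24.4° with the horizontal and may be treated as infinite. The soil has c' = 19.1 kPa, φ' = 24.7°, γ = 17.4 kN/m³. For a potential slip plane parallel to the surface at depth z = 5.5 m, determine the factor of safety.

FS = 1.54

For an infinite slope with a slip plane parallel to the surface (no pore pressure): FS = [c' + γz cos²β tanφ'] / [γz sinβ cosβ].
γz = 17.4·5.5 = 95.70 kN/m²
Numerator = 19.1 + 95.70·cos²24.4°·tan24.7° = 19.1 + 95.70·0.8293·0.4599 = 55.605 kPa
Denominator = 95.70·sin24.4°·cos24.4° = 95.70·0.4131·0.9107 = 36.003 kPa
FS = 55.605 / 36.003 = 1.544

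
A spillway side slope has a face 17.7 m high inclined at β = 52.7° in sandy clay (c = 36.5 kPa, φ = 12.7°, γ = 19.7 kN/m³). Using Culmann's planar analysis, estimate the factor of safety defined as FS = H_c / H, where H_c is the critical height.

H_c = (4c/γ) · sinβ cosφ / [1 − cos(β − φ)]
    = (4·36.5/19.7) · sin52.7°·cos12.7° / [1 − cos40.0°]
    = 7.411 · 0.7760 / 0.2340 = 24.58 m
FS = H_c / H = 24.58 / 17.7 = 1.389

FS = 1.39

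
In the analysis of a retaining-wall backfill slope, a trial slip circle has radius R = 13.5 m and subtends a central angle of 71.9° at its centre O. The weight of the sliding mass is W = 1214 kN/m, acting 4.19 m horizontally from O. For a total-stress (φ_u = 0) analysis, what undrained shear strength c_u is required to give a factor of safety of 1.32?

c_u = 29.4 kPa

FS = c_u·L_a·R / (W·d), so c_u = FS·W·d / (L_a·R).
Arc length L_a = R·θ = 13.5·(71.9°·π/180) = 13.5·1.2549 = 16.94 m
c_u = 1.32·1214·4.19 / (16.94·13.5) = 6714.4 / 228.70 = 29.36 kPa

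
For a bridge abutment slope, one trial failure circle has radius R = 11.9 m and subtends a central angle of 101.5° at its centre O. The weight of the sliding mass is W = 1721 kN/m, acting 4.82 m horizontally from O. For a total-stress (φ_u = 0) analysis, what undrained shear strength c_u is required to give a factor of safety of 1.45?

FS = c_u·L_a·R / (W·d), so c_u = FS·W·d / (L_a·R).
Arc length L_a = R·θ = 11.9·(101.5°·π/180) = 11.9·1.7715 = 21.08 m
c_u = 1.45·1721·4.82 / (21.08·11.9) = 12028.1 / 250.86 = 47.95 kPa

c_u = 47.9 kPa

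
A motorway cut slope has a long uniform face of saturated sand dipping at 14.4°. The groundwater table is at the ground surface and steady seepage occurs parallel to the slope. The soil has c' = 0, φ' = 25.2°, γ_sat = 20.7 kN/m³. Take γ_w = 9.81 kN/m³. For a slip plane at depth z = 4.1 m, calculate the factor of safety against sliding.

FS = 0.96

With seepage parallel to the slope and the water table at the surface, the effective normal stress on the slip plane uses the buoyant unit weight γ' = γ_sat − γ_w while the driving shear stress uses γ_sat:
FS = [c' + γ' z cos²β tanφ'] / [γ_sat z sinβ cosβ]
(For c' = 0 this reduces to FS = (γ'/γ_sat)·tanφ'/tanβ.)
γ' = 20.7 − 9.81 = 10.89 kN/m³
Numerator = 0.0 + 10.89·4.1·cos²14.4°·tan25.2° = 0.0 + 10.89·4.1·0.9382·0.4706 = 19.711 kPa
Denominator = 20.7·4.1·sin14.4°·cos14.4° = 20.7·4.1·0.2487·0.9686 = 20.443 kPa
FS = 19.711 / 20.443 = 0.964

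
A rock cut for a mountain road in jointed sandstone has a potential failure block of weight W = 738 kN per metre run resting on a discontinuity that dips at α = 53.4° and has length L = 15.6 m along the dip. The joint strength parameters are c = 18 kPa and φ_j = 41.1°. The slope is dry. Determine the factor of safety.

Resolving the block weight along and normal to the plane and applying the Mohr–Coulomb strength on the joint:
N' = W cosα = 738·cos53.4° = 440.0 kN/m
Driving force T = W sinα = 738·sin53.4° = 592.5 kN/m
Resisting force R = c·L + N'·tanφ_j = 18·15.6 + 440.0·tan41.1° = 280.8 + 383.8 = 664.6 kN/m
FS = R / T = 664.6 / 592.5 = 1.122

FS = 1.12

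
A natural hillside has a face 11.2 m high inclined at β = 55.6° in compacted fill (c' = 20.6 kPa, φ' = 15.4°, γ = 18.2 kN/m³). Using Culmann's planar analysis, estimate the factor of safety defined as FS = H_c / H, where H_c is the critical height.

H_c = (4c'/γ) · sinβ cosφ' / [1 − cos(β − φ')]
    = (4·20.6/18.2) · sin55.6°·cos15.4° / [1 − cos40.2°]
    = 4.527 · 0.7955 / 0.2362 = 15.25 m
FS = H_c / H = 15.25 / 11.2 = 1.361

FS = 1.36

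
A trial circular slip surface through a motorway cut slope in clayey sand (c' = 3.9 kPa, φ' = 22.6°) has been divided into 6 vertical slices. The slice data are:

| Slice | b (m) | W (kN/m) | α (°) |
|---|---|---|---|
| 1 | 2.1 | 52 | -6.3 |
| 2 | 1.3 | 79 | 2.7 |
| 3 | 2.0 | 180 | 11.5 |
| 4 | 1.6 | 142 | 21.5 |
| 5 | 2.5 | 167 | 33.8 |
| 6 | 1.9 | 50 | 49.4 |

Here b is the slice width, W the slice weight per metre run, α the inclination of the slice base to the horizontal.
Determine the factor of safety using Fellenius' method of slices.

FS = 1.41

Ordinary method of slices: FS = Σ[c'·Δl_i + (W_i cosα_i)·tanφ'] / Σ W_i sinα_i, with Δl_i = b_i / cosα_i.
Slice 1: Δl = 2.1/cos(-6.3°) = 2.113 m; N'_1 = 52·cos(-6.3°) = 51.7; c'Δl = 8.24; W sinα = -5.7
Slice 2: Δl = 1.3/cos2.7° = 1.301 m; N'_2 = 79·cos2.7° = 78.9; c'Δl = 5.08; W sinα = 3.7
Slice 3: Δl = 2.0/cos11.5° = 2.041 m; N'_3 = 180·cos11.5° = 176.4; c'Δl = 7.96; W sinα = 35.9
Slice 4: Δl = 1.6/cos21.5° = 1.720 m; N'_4 = 142·cos21.5° = 132.1; c'Δl = 6.71; W sinα = 52.0
Slice 5: Δl = 2.5/cos33.8° = 3.008 m; N'_5 = 167·cos33.8° = 138.8; c'Δl = 11.73; W sinα = 92.9
Slice 6: Δl = 1.9/cos49.4° = 2.920 m; N'_6 = 50·cos49.4° = 32.5; c'Δl = 11.39; W sinα = 38.0
Σc'Δl = 51.1 kN/m; ΣN' = 610.4 kN/m; ΣW sinα = 216.8 kN/m
Resisting = 51.1 + 610.4·tan22.6° = 51.1 + 254.1 = 305.2 kN/m
FS = 305.2 / 216.8 = 1.408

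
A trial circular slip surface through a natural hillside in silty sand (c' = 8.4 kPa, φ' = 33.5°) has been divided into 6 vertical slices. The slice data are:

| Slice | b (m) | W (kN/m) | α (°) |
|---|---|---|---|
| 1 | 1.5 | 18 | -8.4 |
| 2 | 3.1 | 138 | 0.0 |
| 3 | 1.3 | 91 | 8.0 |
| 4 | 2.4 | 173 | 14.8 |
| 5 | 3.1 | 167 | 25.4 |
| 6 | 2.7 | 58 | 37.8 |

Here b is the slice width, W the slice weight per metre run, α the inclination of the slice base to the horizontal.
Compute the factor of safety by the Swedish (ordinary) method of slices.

Ordinary method of slices: FS = Σ[c'·Δl_i + (W_i cosα_i)·tanφ'] / Σ W_i sinα_i, with Δl_i = b_i / cosα_i.
Slice 1: Δl = 1.5/cos(-8.4°) = 1.516 m; N'_1 = 18·cos(-8.4°) = 17.8; c'Δl = 12.74; W sinα = -2.6
Slice 2: Δl = 3.1/cos0.0° = 3.100 m; N'_2 = 138·cos0.0° = 138.0; c'Δl = 26.04; W sinα = 0.0
Slice 3: Δl = 1.3/cos8.0° = 1.313 m; N'_3 = 91·cos8.0° = 90.1; c'Δl = 11.03; W sinα = 12.7
Slice 4: Δl = 2.4/cos14.8° = 2.482 m; N'_4 = 173·cos14.8° = 167.3; c'Δl = 20.85; W sinα = 44.2
Slice 5: Δl = 3.1/cos25.4° = 3.432 m; N'_5 = 167·cos25.4° = 150.9; c'Δl = 28.83; W sinα = 71.6
Slice 6: Δl = 2.7/cos37.8° = 3.417 m; N'_6 = 58·cos37.8° = 45.8; c'Δl = 28.70; W sinα = 35.5
Σc'Δl = 128.2 kN/m; ΣN' = 609.9 kN/m; ΣW sinα = 161.4 kN/m
Resisting = 128.2 + 609.9·tan33.5° = 128.2 + 403.7 = 531.8 kN/m
FS = 531.8 / 161.4 = 3.295

FS = 3.30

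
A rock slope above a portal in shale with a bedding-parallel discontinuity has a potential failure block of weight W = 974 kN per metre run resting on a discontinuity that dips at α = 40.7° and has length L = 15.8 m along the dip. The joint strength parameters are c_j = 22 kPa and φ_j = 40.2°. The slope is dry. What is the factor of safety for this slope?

FS = 1.53

Resolving the block weight along and normal to the plane and applying the Mohr–Coulomb strength on the joint:
N' = W cosα = 974·cos40.7° = 738.4 kN/m
Driving force T = W sinα = 974·sin40.7° = 635.1 kN/m
Resisting force R = c_j·L + N'·tanφ_j = 22·15.8 + 738.4·tan40.2° = 347.6 + 624.0 = 971.6 kN/m
FS = R / T = 971.6 / 635.1 = 1.530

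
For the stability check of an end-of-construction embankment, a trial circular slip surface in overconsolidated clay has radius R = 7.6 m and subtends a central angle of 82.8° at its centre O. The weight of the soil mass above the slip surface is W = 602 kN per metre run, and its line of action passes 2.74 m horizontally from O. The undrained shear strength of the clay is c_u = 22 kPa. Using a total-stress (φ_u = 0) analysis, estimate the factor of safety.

FS = 1.11

Taking moments about the centre O, the resisting moment is provided by the undrained shear strength acting along the arc:
Arc length L_a = R·θ = 7.6·(82.8°·π/180) = 7.6·1.4451 = 10.98 m
M_R = c_u·L_a·R = 22·10.98·7.6 = 1836.4 kN·m/m
M_D = W·d = 602·2.74 = 1649.5 kN·m/m
FS = M_R / M_D = 1836.4 / 1649.5 = 1.113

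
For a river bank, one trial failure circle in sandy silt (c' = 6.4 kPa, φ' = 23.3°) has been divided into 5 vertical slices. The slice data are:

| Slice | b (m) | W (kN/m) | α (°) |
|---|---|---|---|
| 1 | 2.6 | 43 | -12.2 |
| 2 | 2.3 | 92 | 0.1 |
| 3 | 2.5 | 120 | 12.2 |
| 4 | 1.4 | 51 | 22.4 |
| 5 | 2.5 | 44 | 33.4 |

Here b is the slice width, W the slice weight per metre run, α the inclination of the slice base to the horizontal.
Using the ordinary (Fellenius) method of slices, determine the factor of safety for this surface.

Ordinary method of slices: FS = Σ[c'·Δl_i + (W_i cosα_i)·tanφ'] / Σ W_i sinα_i, with Δl_i = b_i / cosα_i.
Slice 1: Δl = 2.6/cos(-12.2°) = 2.660 m; N'_1 = 43·cos(-12.2°) = 42.0; c'Δl = 17.02; W sinα = -9.1
Slice 2: Δl = 2.3/cos0.1° = 2.300 m; N'_2 = 92·cos0.1° = 92.0; c'Δl = 14.72; W sinα = 0.2
Slice 3: Δl = 2.5/cos12.2° = 2.558 m; N'_3 = 120·cos12.2° = 117.3; c'Δl = 16.37; W sinα = 25.4
Slice 4: Δl = 1.4/cos22.4° = 1.514 m; N'_4 = 51·cos22.4° = 47.2; c'Δl = 9.69; W sinα = 19.4
Slice 5: Δl = 2.5/cos33.4° = 2.995 m; N'_5 = 44·cos33.4° = 36.7; c'Δl = 19.17; W sinα = 24.2
Σc'Δl = 77.0 kN/m; ΣN' = 335.2 kN/m; ΣW sinα = 60.1 kN/m
Resisting = 77.0 + 335.2·tan23.3° = 77.0 + 144.4 = 221.3 kN/m
FS = 221.3 / 60.1 = 3.683

FS = 3.68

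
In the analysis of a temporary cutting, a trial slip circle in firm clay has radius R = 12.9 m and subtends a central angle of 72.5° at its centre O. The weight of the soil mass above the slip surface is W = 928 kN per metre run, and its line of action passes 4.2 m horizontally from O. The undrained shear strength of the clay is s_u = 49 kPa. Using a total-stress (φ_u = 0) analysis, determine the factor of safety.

Taking moments about the centre O, the resisting moment is provided by the undrained shear strength acting along the arc:
Arc length L_a = R·θ = 12.9·(72.5°·π/180) = 12.9·1.2654 = 16.32 m
M_R = s_u·L_a·R = 49·16.32·12.9 = 10317.9 kN·m/m
M_D = W·d = 928·4.2 = 3897.6 kN·m/m
FS = M_R / M_D = 10317.9 / 3897.6 = 2.647

FS = 2.65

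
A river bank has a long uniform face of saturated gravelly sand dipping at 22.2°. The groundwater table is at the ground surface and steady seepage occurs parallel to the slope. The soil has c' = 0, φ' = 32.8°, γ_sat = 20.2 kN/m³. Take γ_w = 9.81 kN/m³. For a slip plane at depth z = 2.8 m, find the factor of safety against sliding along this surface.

With seepage parallel to the slope and the water table at the surface, the effective normal stress on the slip plane uses the buoyant unit weight γ' = γ_sat − γ_w while the driving shear stress uses γ_sat:
FS = [c' + γ' z cos²β tanφ'] / [γ_sat z sinβ cosβ]
(For c' = 0 this reduces to FS = (γ'/γ_sat)·tanφ'/tanβ.)
γ' = 20.2 − 9.81 = 10.39 kN/m³
Numerator = 0.0 + 10.39·2.8·cos²22.2°·tan32.8° = 0.0 + 10.39·2.8·0.8572·0.6445 = 16.072 kPa
Denominator = 20.2·2.8·sin22.2°·cos22.2° = 20.2·2.8·0.3778·0.9259 = 19.786 kPa
FS = 16.072 / 19.786 = 0.812

FS = 0.81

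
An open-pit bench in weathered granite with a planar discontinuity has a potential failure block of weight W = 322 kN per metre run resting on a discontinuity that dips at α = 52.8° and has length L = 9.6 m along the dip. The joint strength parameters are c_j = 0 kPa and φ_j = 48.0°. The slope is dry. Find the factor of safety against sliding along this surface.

Resolving the block weight along and normal to the plane and applying the Mohr–Coulomb strength on the joint:
N' = W cosα = 322·cos52.8° = 194.7 kN/m
Driving force T = W sinα = 322·sin52.8° = 256.5 kN/m
Resisting force R = c_j·L + N'·tanφ_j = 0·9.6 + 194.7·tan48.0° = 0.0 + 216.2 = 216.2 kN/m
FS = R / T = 216.2 / 256.5 = 0.843

FS = 0.84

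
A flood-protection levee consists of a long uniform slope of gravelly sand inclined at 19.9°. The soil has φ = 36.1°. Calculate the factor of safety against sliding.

For a dry cohesionless infinite slope the factor of safety is FS = tanφ / tanβ.
FS = tan36.1° / tan19.9° = 0.7292 / 0.3620 = 2.014

FS = 2.01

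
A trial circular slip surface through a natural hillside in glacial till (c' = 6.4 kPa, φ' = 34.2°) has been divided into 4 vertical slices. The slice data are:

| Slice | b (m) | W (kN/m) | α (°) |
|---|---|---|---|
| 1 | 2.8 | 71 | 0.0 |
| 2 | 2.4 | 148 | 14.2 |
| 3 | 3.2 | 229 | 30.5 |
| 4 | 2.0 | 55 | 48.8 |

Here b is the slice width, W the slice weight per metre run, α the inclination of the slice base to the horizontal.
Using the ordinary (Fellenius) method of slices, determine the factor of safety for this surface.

Ordinary method of slices: FS = Σ[c'·Δl_i + (W_i cosα_i)·tanφ'] / Σ W_i sinα_i, with Δl_i = b_i / cosα_i.
Slice 1: Δl = 2.8/cos0.0° = 2.800 m; N'_1 = 71·cos0.0° = 71.0; c'Δl = 17.92; W sinα = 0.0
Slice 2: Δl = 2.4/cos14.2° = 2.476 m; N'_2 = 148·cos14.2° = 143.5; c'Δl = 15.84; W sinα = 36.3
Slice 3: Δl = 3.2/cos30.5° = 3.714 m; N'_3 = 229·cos30.5° = 197.3; c'Δl = 23.77; W sinα = 116.2
Slice 4: Δl = 2.0/cos48.8° = 3.036 m; N'_4 = 55·cos48.8° = 36.2; c'Δl = 19.43; W sinα = 41.4
Σc'Δl = 77.0 kN/m; ΣN' = 448.0 kN/m; ΣW sinα = 193.9 kN/m
Resisting = 77.0 + 448.0·tan34.2° = 77.0 + 304.5 = 381.4 kN/m
FS = 381.4 / 193.9 = 1.967

FS = 1.97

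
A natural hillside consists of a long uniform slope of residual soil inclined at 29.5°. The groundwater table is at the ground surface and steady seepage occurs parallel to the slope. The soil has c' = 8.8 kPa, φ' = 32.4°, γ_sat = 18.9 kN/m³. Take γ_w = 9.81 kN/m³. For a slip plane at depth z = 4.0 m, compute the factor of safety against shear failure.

With seepage parallel to the slope and the water table at the surface, the effective normal stress on the slip plane uses the buoyant unit weight γ' = γ_sat − γ_w while the driving shear stress uses γ_sat:
FS = [c' + γ' z cos²β tanφ'] / [γ_sat z sinβ cosβ]
γ' = 18.9 − 9.81 = 9.09 kN/m³
Numerator = 8.8 + 9.09·4.0·cos²29.5°·tan32.4° = 8.8 + 9.09·4.0·0.7575·0.6346 = 26.280 kPa
Denominator = 18.9·4.0·sin29.5°·cos29.5° = 18.9·4.0·0.4924·0.8704 = 32.401 kPa
FS = 26.280 / 32.401 = 0.811

FS = 0.81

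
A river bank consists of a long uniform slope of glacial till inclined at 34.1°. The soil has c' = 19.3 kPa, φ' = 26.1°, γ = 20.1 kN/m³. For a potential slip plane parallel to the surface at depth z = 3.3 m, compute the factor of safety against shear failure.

For an infinite slope with a slip plane parallel to the surface (no pore pressure): FS = [c' + γz cos²β tanφ'] / [γz sinβ cosβ].
γz = 20.1·3.3 = 66.33 kN/m²
Numerator = 19.3 + 66.33·cos²34.1°·tan26.1° = 19.3 + 66.33·0.6857·0.4899 = 41.581 kPa
Denominator = 66.33·sin34.1°·cos34.1° = 66.33·0.5606·0.8281 = 30.793 kPa
FS = 41.581 / 30.793 = 1.350

FS = 1.35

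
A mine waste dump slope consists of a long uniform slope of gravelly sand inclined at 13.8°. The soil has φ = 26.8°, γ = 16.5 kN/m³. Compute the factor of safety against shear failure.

FS = 2.06

For a dry cohesionless infinite slope the factor of safety is FS = tanφ / tanβ.
FS = tan26.8° / tan13.8° = 0.5051 / 0.2456 = 2.057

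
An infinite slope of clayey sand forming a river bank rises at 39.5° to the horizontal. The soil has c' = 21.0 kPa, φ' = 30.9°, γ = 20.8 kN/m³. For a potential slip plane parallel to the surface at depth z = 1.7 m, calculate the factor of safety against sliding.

FS = 1.94

For an infinite slope with a slip plane parallel to the surface (no pore pressure): FS = [c' + γz cos²β tanφ'] / [γz sinβ cosβ].
γz = 20.8·1.7 = 35.36 kN/m²
Numerator = 21.0 + 35.36·cos²39.5°·tan30.9° = 21.0 + 35.36·0.5954·0.5985 = 33.600 kPa
Denominator = 35.36·sin39.5°·cos39.5° = 35.36·0.6361·0.7716 = 17.355 kPa
FS = 33.600 / 17.355 = 1.936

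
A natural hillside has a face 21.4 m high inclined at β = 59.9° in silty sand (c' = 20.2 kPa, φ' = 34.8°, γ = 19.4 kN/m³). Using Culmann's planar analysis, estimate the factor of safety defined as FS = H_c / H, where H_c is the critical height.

H_c = (4c'/γ) · sinβ cosφ' / [1 − cos(β − φ')]
    = (4·20.2/19.4) · sin59.9°·cos34.8° / [1 − cos25.1°]
    = 4.165 · 0.7104 / 0.0944 = 31.33 m
FS = H_c / H = 31.33 / 21.4 = 1.464

FS = 1.46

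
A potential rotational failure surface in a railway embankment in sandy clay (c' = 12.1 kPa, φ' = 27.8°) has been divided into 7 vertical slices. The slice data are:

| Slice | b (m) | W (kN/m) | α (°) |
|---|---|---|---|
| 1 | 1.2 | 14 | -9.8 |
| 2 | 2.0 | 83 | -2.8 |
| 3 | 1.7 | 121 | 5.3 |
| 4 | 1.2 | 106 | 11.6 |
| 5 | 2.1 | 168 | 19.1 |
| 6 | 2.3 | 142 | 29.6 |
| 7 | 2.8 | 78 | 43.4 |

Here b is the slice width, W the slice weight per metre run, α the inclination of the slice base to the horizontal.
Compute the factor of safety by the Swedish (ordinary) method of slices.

Ordinary method of slices: FS = Σ[c'·Δl_i + (W_i cosα_i)·tanφ'] / Σ W_i sinα_i, with Δl_i = b_i / cosα_i.
Slice 1: Δl = 1.2/cos(-9.8°) = 1.218 m; N'_1 = 14·cos(-9.8°) = 13.8; c'Δl = 14.74; W sinα = -2.4
Slice 2: Δl = 2.0/cos(-2.8°) = 2.002 m; N'_2 = 83·cos(-2.8°) = 82.9; c'Δl = 24.23; W sinα = -4.1
Slice 3: Δl = 1.7/cos5.3° = 1.707 m; N'_3 = 121·cos5.3° = 120.5; c'Δl = 20.66; W sinα = 11.2
Slice 4: Δl = 1.2/cos11.6° = 1.225 m; N'_4 = 106·cos11.6° = 103.8; c'Δl = 14.82; W sinα = 21.3
Slice 5: Δl = 2.1/cos19.1° = 2.222 m; N'_5 = 168·cos19.1° = 158.8; c'Δl = 26.89; W sinα = 55.0
Slice 6: Δl = 2.3/cos29.6° = 2.645 m; N'_6 = 142·cos29.6° = 123.5; c'Δl = 32.01; W sinα = 70.1
Slice 7: Δl = 2.8/cos43.4° = 3.854 m; N'_7 = 78·cos43.4° = 56.7; c'Δl = 46.63; W sinα = 53.6
Σc'Δl = 180.0 kN/m; ΣN' = 659.9 kN/m; ΣW sinα = 204.8 kN/m
Resisting = 180.0 + 659.9·tan27.8° = 180.0 + 347.9 = 527.9 kN/m
FS = 527.9 / 204.8 = 2.578

FS = 2.58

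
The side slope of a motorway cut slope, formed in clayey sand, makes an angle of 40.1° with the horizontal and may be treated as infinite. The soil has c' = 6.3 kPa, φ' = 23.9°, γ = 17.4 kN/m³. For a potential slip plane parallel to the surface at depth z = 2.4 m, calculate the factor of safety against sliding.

For an infinite slope with a slip plane parallel to the surface (no pore pressure): FS = [c' + γz cos²β tanφ'] / [γz sinβ cosβ].
γz = 17.4·2.4 = 41.76 kN/m²
Numerator = 6.3 + 41.76·cos²40.1°·tan23.9° = 6.3 + 41.76·0.5851·0.4431 = 17.128 kPa
Denominator = 41.76·sin40.1°·cos40.1° = 41.76·0.6441·0.7649 = 20.575 kPa
FS = 17.128 / 20.575 = 0.832

FS = 0.83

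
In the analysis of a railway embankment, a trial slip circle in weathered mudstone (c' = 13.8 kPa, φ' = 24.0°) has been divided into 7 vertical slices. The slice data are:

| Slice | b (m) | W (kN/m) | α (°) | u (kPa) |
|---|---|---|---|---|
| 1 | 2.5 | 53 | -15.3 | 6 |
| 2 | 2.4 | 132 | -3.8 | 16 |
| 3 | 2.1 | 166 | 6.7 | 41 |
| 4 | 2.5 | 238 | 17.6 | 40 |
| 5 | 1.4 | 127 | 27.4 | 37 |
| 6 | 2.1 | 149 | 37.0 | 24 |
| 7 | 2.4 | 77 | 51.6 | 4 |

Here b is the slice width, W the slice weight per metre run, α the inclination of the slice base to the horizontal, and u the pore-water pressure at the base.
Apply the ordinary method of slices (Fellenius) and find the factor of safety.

FS = 1.64

Ordinary method of slices: FS = Σ[c'·Δl_i + (W_i cosα_i − u_i·Δl_i)·tanφ'] / Σ W_i sinα_i, with Δl_i = b_i / cosα_i.
Slice 1: Δl = 2.5/cos(-15.3°) = 2.592 m; N'_1 = 53·cos(-15.3°) − 6·2.592 = 35.6; c'Δl = 35.77; W sinα = -14.0
Slice 2: Δl = 2.4/cos(-3.8°) = 2.405 m; N'_2 = 132·cos(-3.8°) − 16·2.405 = 93.2; c'Δl = 33.19; W sinα = -8.7
Slice 3: Δl = 2.1/cos6.7° = 2.114 m; N'_3 = 166·cos6.7° − 41·2.114 = 78.2; c'Δl = 29.18; W sinα = 19.4
Slice 4: Δl = 2.5/cos17.6° = 2.623 m; N'_4 = 238·cos17.6° − 40·2.623 = 121.9; c'Δl = 36.19; W sinα = 72.0
Slice 5: Δl = 1.4/cos27.4° = 1.577 m; N'_5 = 127·cos27.4° − 37·1.577 = 54.4; c'Δl = 21.76; W sinα = 58.4
Slice 6: Δl = 2.1/cos37.0° = 2.629 m; N'_6 = 149·cos37.0° − 24·2.629 = 55.9; c'Δl = 36.29; W sinα = 89.7
Slice 7: Δl = 2.4/cos51.6° = 3.864 m; N'_7 = 77·cos51.6° − 4·3.864 = 32.4; c'Δl = 53.32; W sinα = 60.3
Σc'Δl = 245.7 kN/m; ΣN' = 471.6 kN/m; ΣW sinα = 277.1 kN/m
Resisting = 245.7 + 471.6·tan24.0° = 245.7 + 210.0 = 455.7 kN/m
FS = 455.7 / 277.1 = 1.645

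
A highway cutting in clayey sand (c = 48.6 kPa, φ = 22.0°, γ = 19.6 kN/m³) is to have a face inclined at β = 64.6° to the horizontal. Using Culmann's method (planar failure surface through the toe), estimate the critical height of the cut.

Culmann's analysis gives the critical failure plane at α_cr = (β + φ)/2 = (64.6 + 22.0)/2 = 43.3°, and the critical height
H_c = (4c/γ) · sinβ cosφ / [1 − cos(β − φ)]
    = (4·48.6/19.6) · sin64.6°·cos22.0° / [1 − cos(42.6°)]
    = 9.918 · 0.9033·0.9272 / [1 − 0.7361]
    = 9.918 · 0.8376 / 0.2639
    = 31.48 m

H_c = 31.48 m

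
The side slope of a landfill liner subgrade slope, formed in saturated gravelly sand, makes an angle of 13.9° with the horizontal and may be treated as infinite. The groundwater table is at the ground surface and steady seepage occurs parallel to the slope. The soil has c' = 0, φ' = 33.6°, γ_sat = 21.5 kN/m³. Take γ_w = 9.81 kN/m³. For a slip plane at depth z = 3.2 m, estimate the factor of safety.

FS = 1.46

With seepage parallel to the slope and the water table at the surface, the effective normal stress on the slip plane uses the buoyant unit weight γ' = γ_sat − γ_w while the driving shear stress uses γ_sat:
FS = [c' + γ' z cos²β tanφ'] / [γ_sat z sinβ cosβ]
(For c' = 0 this reduces to FS = (γ'/γ_sat)·tanφ'/tanβ.)
γ' = 21.5 − 9.81 = 11.69 kN/m³
Numerator = 0.0 + 11.69·3.2·cos²13.9°·tan33.6° = 0.0 + 11.69·3.2·0.9423·0.6644 = 23.420 kPa
Denominator = 21.5·3.2·sin13.9°·cos13.9° = 21.5·3.2·0.2402·0.9707 = 16.044 kPa
FS = 23.420 / 16.044 = 1.460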